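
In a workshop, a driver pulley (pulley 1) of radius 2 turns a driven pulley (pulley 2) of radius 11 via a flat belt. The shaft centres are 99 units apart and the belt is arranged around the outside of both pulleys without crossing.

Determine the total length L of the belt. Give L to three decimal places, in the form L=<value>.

L=239.659

open belt: β = asin((r2−r1)/C) = asin(9/99) = 5.2159°
wrap1 = π − 2β = 169.5682°
wrap2 = π + 2β = 190.4318°
tangent length = C·cosβ = 98.5901
L = r1·wrap1 + r2·wrap2 + 2·C·cosβ = 2·2.9595 + 11·3.3237 + 2·98.5901 = 239.6595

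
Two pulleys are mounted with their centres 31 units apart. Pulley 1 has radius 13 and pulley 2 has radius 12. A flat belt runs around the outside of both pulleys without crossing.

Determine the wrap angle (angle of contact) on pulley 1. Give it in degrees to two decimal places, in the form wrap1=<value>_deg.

open belt: β = asin((r2−r1)/C) = asin(-1/31) = -1.8486°
wrap1 = π − 2β = 183.6971°
wrap2 = π + 2β = 176.3029°

wrap1=183.70_deg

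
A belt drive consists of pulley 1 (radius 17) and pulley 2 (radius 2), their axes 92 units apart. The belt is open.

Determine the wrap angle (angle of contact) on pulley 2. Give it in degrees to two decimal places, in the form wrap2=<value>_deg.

open belt: β = asin((r2−r1)/C) = asin(-15/92) = -9.3836°
wrap1 = π − 2β = 198.7672°
wrap2 = π + 2β = 161.2328°

wrap2=161.23_deg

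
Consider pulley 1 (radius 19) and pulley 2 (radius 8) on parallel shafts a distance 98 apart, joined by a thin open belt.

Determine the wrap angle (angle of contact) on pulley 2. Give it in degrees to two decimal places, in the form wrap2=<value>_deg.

wrap2=167.11_deg

open belt: β = asin((r2−r1)/C) = asin(-11/98) = -6.4447°
wrap1 = π − 2β = 192.8895°
wrap2 = π + 2β = 167.1105°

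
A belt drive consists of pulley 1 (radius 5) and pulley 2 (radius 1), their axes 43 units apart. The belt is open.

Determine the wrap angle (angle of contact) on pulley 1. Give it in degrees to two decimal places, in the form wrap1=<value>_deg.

wrap1=190.68_deg

open belt: β = asin((r2−r1)/C) = asin(-4/43) = -5.3376°
wrap1 = π − 2β = 190.6751°
wrap2 = π + 2β = 169.3249°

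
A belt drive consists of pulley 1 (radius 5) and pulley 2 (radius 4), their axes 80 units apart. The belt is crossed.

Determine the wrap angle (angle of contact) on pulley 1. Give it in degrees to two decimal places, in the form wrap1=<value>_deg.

crossed belt: β = asin((r1+r2)/C) = asin(9/80) = 6.4594°
wrap1 = wrap2 = π + 2β = 192.9189°

wrap1=192.92_deg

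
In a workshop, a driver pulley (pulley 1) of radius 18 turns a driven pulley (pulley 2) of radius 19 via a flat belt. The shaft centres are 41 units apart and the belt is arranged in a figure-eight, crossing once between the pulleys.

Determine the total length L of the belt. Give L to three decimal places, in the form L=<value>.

L=234.845

crossed belt: β = asin((r1+r2)/C) = asin(37/41) = 64.4805°
wrap1 = wrap2 = π + 2β = 308.9611°
tangent length = C·cosβ = 17.6635
L = (r1+r2)·wrap + 2·C·cosβ = 37·5.3924 + 2·17.6635 = 234.8454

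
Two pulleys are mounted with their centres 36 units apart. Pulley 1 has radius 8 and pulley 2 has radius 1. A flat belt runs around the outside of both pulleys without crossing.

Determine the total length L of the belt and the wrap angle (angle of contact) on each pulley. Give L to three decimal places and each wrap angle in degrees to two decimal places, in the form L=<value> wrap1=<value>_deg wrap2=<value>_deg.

open belt: β = asin((r2−r1)/C) = asin(-7/36) = -11.2123°
wrap1 = π − 2β = 202.4245°
wrap2 = π + 2β = 157.5755°
tangent length = C·cosβ = 35.3129
L = r1·wrap1 + r2·wrap2 + 2·C·cosβ = 8·3.5330 + 1·2.7502 + 2·35.3129 = 101.6398

L=101.640 wrap1=202.42_deg wrap2=157.58_deg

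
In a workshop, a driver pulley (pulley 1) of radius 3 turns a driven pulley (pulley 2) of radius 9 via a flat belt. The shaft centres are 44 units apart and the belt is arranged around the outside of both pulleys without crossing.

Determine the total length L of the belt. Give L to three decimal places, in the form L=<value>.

open belt: β = asin((r2−r1)/C) = asin(6/44) = 7.8375°
wrap1 = π − 2β = 164.3250°
wrap2 = π + 2β = 195.6750°
tangent length = C·cosβ = 43.5890
L = r1·wrap1 + r2·wrap2 + 2·C·cosβ = 3·2.8680 + 9·3.4152 + 2·43.5890 = 126.5186

L=126.519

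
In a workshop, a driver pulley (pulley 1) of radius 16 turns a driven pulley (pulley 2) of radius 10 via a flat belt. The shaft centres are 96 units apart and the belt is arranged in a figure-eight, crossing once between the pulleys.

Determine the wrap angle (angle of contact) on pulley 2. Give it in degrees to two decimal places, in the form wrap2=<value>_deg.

wrap2=211.43_deg

crossed belt: β = asin((r1+r2)/C) = asin(26/96) = 15.7139°
wrap1 = wrap2 = π + 2β = 211.4277°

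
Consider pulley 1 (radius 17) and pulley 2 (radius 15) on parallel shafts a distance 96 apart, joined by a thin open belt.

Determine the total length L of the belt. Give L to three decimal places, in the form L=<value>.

L=292.573

open belt: β = asin((r2−r1)/C) = asin(-2/96) = -1.1937°
wrap1 = π − 2β = 182.3875°
wrap2 = π + 2β = 177.6125°
tangent length = C·cosβ = 95.9792
L = r1·wrap1 + r2·wrap2 + 2·C·cosβ = 17·3.1833 + 15·3.0999 + 2·95.9792 = 292.5726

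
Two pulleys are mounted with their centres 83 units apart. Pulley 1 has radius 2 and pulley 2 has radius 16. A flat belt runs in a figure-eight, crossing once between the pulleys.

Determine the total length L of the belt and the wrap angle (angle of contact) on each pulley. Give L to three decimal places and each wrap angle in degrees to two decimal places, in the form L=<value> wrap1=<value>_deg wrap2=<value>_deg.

L=226.468 wrap1=205.05_deg wrap2=205.05_deg

crossed belt: β = asin((r1+r2)/C) = asin(18/83) = 12.5251°
wrap1 = wrap2 = π + 2β = 205.0502°
tangent length = C·cosβ = 81.0247
L = (r1+r2)·wrap + 2·C·cosβ = 18·3.5788 + 2·81.0247 = 226.4678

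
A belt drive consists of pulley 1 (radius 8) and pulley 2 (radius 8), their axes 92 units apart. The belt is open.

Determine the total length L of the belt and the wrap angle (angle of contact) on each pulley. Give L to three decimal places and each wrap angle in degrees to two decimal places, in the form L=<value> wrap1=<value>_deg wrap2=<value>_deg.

open belt: β = asin((r2−r1)/C) = asin(0/92) = 0.0000°
wrap1 = π − 2β = 180.0000°
wrap2 = π + 2β = 180.0000°
tangent length = C·cosβ = 92.0000
L = r1·wrap1 + r2·wrap2 + 2·C·cosβ = 8·3.1416 + 8·3.1416 + 2·92.0000 = 234.2655

L=234.265 wrap1=180.00_deg wrap2=180.00_deg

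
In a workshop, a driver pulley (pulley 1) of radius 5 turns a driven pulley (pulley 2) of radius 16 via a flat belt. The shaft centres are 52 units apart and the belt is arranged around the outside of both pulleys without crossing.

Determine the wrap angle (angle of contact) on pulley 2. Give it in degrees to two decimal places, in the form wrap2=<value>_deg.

open belt: β = asin((r2−r1)/C) = asin(11/52) = 12.2125°
wrap1 = π − 2β = 155.5749°
wrap2 = π + 2β = 204.4251°

wrap2=204.43_deg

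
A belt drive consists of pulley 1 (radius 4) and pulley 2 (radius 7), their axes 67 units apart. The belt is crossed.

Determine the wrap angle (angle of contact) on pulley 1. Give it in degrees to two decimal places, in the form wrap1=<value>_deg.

crossed belt: β = asin((r1+r2)/C) = asin(11/67) = 9.4496°
wrap1 = wrap2 = π + 2β = 198.8991°

wrap1=198.90_deg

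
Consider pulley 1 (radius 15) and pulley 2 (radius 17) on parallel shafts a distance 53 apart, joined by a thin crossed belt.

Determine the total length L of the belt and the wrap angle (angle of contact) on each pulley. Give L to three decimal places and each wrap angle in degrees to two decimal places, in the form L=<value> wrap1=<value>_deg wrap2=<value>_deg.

crossed belt: β = asin((r1+r2)/C) = asin(32/53) = 37.1406°
wrap1 = wrap2 = π + 2β = 254.2813°
tangent length = C·cosβ = 42.2493
L = (r1+r2)·wrap + 2·C·cosβ = 32·4.4380 + 2·42.2493 = 226.5160

L=226.516 wrap1=254.28_deg wrap2=254.28_deg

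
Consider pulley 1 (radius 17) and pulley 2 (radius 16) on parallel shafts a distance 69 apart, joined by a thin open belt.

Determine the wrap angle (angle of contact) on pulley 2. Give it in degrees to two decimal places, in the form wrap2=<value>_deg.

wrap2=178.34_deg

open belt: β = asin((r2−r1)/C) = asin(-1/69) = -0.8304°
wrap1 = π − 2β = 181.6608°
wrap2 = π + 2β = 178.3392°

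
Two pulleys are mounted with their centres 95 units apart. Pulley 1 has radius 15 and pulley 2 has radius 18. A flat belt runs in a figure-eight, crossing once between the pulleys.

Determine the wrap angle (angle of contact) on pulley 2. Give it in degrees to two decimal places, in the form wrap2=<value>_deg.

wrap2=220.65_deg

crossed belt: β = asin((r1+r2)/C) = asin(33/95) = 20.3264°
wrap1 = wrap2 = π + 2β = 220.6529°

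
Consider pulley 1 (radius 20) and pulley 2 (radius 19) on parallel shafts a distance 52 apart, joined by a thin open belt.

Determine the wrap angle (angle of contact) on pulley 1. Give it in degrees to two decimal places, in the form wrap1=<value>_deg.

open belt: β = asin((r2−r1)/C) = asin(-1/52) = -1.1019°
wrap1 = π − 2β = 182.2038°
wrap2 = π + 2β = 177.7962°

wrap1=182.20_deg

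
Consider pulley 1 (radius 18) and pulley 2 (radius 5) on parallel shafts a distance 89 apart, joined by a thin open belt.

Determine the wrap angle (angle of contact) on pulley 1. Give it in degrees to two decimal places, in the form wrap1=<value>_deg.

wrap1=196.80_deg

open belt: β = asin((r2−r1)/C) = asin(-13/89) = -8.3991°
wrap1 = π − 2β = 196.7982°
wrap2 = π + 2β = 163.2018°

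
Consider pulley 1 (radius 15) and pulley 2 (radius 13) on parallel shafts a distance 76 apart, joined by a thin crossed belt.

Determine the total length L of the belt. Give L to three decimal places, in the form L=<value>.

crossed belt: β = asin((r1+r2)/C) = asin(28/76) = 21.6183°
wrap1 = wrap2 = π + 2β = 223.2365°
tangent length = C·cosβ = 70.6541
L = (r1+r2)·wrap + 2·C·cosβ = 28·3.8962 + 2·70.6541 = 250.4021

L=250.402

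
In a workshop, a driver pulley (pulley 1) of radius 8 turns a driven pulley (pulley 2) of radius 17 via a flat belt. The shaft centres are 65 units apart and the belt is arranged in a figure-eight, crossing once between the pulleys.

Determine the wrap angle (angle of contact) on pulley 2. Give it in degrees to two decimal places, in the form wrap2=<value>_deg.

wrap2=225.24_deg

crossed belt: β = asin((r1+r2)/C) = asin(25/65) = 22.6199°
wrap1 = wrap2 = π + 2β = 225.2397°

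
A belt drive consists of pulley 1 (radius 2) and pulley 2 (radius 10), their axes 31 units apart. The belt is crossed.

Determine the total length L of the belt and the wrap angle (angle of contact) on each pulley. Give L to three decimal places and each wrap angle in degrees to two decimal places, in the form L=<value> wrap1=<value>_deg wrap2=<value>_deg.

L=104.405 wrap1=225.55_deg wrap2=225.55_deg

crossed belt: β = asin((r1+r2)/C) = asin(12/31) = 22.7740°
wrap1 = wrap2 = π + 2β = 225.5479°
tangent length = C·cosβ = 28.5832
L = (r1+r2)·wrap + 2·C·cosβ = 12·3.9366 + 2·28.5832 = 104.4051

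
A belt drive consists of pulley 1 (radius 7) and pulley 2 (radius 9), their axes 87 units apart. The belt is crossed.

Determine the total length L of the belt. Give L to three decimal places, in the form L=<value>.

L=227.216

crossed belt: β = asin((r1+r2)/C) = asin(16/87) = 10.5975°
wrap1 = wrap2 = π + 2β = 201.1950°
tangent length = C·cosβ = 85.5161
L = (r1+r2)·wrap + 2·C·cosβ = 16·3.5115 + 2·85.5161 = 227.2164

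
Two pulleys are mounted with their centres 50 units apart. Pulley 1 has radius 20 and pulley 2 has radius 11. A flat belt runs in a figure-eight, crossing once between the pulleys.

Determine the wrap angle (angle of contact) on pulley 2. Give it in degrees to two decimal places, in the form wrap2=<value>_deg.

wrap2=256.63_deg

crossed belt: β = asin((r1+r2)/C) = asin(31/50) = 38.3161°
wrap1 = wrap2 = π + 2β = 256.6323°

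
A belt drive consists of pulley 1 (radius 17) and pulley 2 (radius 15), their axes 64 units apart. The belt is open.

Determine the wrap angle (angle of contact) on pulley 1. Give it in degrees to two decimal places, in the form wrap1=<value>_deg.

wrap1=183.58_deg

open belt: β = asin((r2−r1)/C) = asin(-2/64) = -1.7908°
wrap1 = π − 2β = 183.5816°
wrap2 = π + 2β = 176.4184°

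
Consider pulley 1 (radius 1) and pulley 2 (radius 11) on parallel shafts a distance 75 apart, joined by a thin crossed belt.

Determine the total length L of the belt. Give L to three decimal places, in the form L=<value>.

crossed belt: β = asin((r1+r2)/C) = asin(12/75) = 9.2069°
wrap1 = wrap2 = π + 2β = 198.4138°
tangent length = C·cosβ = 74.0338
L = (r1+r2)·wrap + 2·C·cosβ = 12·3.4630 + 2·74.0338 = 189.6232

L=189.623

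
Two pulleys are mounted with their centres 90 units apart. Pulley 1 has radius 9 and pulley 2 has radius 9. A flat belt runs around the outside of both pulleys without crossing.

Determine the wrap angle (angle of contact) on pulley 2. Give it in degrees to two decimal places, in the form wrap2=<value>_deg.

wrap2=180.00_deg

open belt: β = asin((r2−r1)/C) = asin(0/90) = 0.0000°
wrap1 = π − 2β = 180.0000°
wrap2 = π + 2β = 180.0000°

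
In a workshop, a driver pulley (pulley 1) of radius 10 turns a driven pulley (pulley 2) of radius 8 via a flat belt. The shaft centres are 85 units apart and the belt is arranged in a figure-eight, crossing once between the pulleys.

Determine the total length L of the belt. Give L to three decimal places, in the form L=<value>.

crossed belt: β = asin((r1+r2)/C) = asin(18/85) = 12.2258°
wrap1 = wrap2 = π + 2β = 204.4516°
tangent length = C·cosβ = 83.0723
L = (r1+r2)·wrap + 2·C·cosβ = 18·3.5684 + 2·83.0723 = 230.3749

L=230.375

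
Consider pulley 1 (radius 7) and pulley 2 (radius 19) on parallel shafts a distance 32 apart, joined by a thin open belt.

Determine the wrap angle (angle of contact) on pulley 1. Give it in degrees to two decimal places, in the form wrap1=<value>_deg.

wrap1=135.95_deg

open belt: β = asin((r2−r1)/C) = asin(12/32) = 22.0243°
wrap1 = π − 2β = 135.9514°
wrap2 = π + 2β = 224.0486°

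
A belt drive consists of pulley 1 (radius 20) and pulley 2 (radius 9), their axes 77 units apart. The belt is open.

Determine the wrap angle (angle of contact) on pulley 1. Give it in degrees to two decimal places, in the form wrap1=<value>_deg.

open belt: β = asin((r2−r1)/C) = asin(-11/77) = -8.2132°
wrap1 = π − 2β = 196.4264°
wrap2 = π + 2β = 163.5736°

wrap1=196.43_deg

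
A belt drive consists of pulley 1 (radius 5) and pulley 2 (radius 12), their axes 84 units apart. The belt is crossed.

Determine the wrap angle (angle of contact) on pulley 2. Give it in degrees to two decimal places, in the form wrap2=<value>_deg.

crossed belt: β = asin((r1+r2)/C) = asin(17/84) = 11.6762°
wrap1 = wrap2 = π + 2β = 203.3525°

wrap2=203.35_deg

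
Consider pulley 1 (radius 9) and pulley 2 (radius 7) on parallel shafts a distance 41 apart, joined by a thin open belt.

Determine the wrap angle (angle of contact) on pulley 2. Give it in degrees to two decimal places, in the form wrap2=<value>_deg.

wrap2=174.41_deg

open belt: β = asin((r2−r1)/C) = asin(-2/41) = -2.7960°
wrap1 = π − 2β = 185.5921°
wrap2 = π + 2β = 174.4079°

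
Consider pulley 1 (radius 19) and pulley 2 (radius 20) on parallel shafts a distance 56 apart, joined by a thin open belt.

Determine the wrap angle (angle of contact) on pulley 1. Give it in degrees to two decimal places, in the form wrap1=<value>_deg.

open belt: β = asin((r2−r1)/C) = asin(1/56) = 1.0232°
wrap1 = π − 2β = 177.9536°
wrap2 = π + 2β = 182.0464°

wrap1=177.95_deg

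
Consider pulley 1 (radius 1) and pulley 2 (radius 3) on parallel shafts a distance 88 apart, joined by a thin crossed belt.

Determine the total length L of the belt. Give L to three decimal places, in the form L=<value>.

L=188.748

crossed belt: β = asin((r1+r2)/C) = asin(4/88) = 2.6053°
wrap1 = wrap2 = π + 2β = 185.2105°
tangent length = C·cosβ = 87.9090
L = (r1+r2)·wrap + 2·C·cosβ = 4·3.2325 + 2·87.9090 = 188.7482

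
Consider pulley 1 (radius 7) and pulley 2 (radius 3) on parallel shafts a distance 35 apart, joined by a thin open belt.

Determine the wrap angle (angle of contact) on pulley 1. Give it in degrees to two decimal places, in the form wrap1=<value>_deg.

wrap1=193.12_deg

open belt: β = asin((r2−r1)/C) = asin(-4/35) = -6.5624°
wrap1 = π − 2β = 193.1249°
wrap2 = π + 2β = 166.8751°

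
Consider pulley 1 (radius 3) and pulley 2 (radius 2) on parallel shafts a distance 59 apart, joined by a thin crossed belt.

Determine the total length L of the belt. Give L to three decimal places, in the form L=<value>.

crossed belt: β = asin((r1+r2)/C) = asin(5/59) = 4.8614°
wrap1 = wrap2 = π + 2β = 189.7228°
tangent length = C·cosβ = 58.7878
L = (r1+r2)·wrap + 2·C·cosβ = 5·3.3113 + 2·58.7878 = 134.1319

L=134.132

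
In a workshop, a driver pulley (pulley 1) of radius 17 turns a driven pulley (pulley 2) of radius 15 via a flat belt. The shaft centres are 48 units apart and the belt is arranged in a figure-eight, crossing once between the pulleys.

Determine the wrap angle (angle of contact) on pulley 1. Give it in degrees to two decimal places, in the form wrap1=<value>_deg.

wrap1=263.62_deg

crossed belt: β = asin((r1+r2)/C) = asin(32/48) = 41.8103°
wrap1 = wrap2 = π + 2β = 263.6206°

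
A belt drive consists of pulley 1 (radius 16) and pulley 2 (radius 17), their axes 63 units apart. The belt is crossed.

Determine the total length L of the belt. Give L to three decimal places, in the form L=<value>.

L=247.391

crossed belt: β = asin((r1+r2)/C) = asin(33/63) = 31.5881°
wrap1 = wrap2 = π + 2β = 243.1763°
tangent length = C·cosβ = 53.6656
L = (r1+r2)·wrap + 2·C·cosβ = 33·4.2442 + 2·53.6656 = 247.3907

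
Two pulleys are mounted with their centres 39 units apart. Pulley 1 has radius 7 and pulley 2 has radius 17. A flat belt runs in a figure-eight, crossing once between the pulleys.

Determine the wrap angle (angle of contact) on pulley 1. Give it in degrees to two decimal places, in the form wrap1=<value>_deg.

crossed belt: β = asin((r1+r2)/C) = asin(24/39) = 37.9799°
wrap1 = wrap2 = π + 2β = 255.9597°

wrap1=255.96_deg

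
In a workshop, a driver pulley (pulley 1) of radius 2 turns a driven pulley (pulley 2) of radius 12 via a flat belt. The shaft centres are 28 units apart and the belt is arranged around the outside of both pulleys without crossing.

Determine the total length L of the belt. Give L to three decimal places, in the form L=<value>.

L=103.593

open belt: β = asin((r2−r1)/C) = asin(10/28) = 20.9248°
wrap1 = π − 2β = 138.1503°
wrap2 = π + 2β = 221.8497°
tangent length = C·cosβ = 26.1534
L = r1·wrap1 + r2·wrap2 + 2·C·cosβ = 2·2.4112 + 12·3.8720 + 2·26.1534 = 103.5932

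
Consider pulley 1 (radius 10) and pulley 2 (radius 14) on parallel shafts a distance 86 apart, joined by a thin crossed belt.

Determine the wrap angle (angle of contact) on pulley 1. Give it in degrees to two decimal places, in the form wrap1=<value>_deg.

crossed belt: β = asin((r1+r2)/C) = asin(24/86) = 16.2047°
wrap1 = wrap2 = π + 2β = 212.4094°

wrap1=212.41_deg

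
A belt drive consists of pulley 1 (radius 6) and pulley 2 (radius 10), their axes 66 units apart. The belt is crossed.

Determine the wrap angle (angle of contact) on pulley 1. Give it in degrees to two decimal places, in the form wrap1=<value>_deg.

wrap1=208.06_deg

crossed belt: β = asin((r1+r2)/C) = asin(16/66) = 14.0297°
wrap1 = wrap2 = π + 2β = 208.0593°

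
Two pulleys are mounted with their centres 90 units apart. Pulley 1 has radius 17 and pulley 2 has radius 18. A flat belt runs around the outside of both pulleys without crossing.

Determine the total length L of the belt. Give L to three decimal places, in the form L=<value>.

L=289.967

open belt: β = asin((r2−r1)/C) = asin(1/90) = 0.6366°
wrap1 = π − 2β = 178.7267°
wrap2 = π + 2β = 181.2733°
tangent length = C·cosβ = 89.9944
L = r1·wrap1 + r2·wrap2 + 2·C·cosβ = 17·3.1194 + 18·3.1638 + 2·89.9944 = 289.9669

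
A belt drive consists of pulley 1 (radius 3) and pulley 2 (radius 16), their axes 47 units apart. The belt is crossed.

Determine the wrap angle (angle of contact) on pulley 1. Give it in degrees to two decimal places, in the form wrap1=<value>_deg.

crossed belt: β = asin((r1+r2)/C) = asin(19/47) = 23.8445°
wrap1 = wrap2 = π + 2β = 227.6889°

wrap1=227.69_deg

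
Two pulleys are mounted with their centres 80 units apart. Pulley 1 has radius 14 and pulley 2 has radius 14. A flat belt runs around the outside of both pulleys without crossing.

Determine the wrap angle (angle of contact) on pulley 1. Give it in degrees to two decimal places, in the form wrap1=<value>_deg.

open belt: β = asin((r2−r1)/C) = asin(0/80) = 0.0000°
wrap1 = π − 2β = 180.0000°
wrap2 = π + 2β = 180.0000°

wrap1=180.00_deg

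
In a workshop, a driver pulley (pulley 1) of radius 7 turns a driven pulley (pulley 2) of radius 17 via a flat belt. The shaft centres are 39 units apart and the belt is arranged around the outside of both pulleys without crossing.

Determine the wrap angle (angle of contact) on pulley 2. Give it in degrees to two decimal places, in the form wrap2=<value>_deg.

open belt: β = asin((r2−r1)/C) = asin(10/39) = 14.8572°
wrap1 = π − 2β = 150.2857°
wrap2 = π + 2β = 209.7143°

wrap2=209.71_deg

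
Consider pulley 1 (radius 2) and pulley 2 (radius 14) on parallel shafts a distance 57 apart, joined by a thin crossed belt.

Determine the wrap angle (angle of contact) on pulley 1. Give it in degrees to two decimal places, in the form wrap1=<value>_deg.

wrap1=212.60_deg

crossed belt: β = asin((r1+r2)/C) = asin(16/57) = 16.3021°
wrap1 = wrap2 = π + 2β = 212.6042°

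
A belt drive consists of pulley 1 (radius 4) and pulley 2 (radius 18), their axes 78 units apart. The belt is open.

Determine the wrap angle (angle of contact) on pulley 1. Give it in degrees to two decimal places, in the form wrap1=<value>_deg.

wrap1=159.32_deg

open belt: β = asin((r2−r1)/C) = asin(14/78) = 10.3399°
wrap1 = π − 2β = 159.3202°
wrap2 = π + 2β = 200.6798°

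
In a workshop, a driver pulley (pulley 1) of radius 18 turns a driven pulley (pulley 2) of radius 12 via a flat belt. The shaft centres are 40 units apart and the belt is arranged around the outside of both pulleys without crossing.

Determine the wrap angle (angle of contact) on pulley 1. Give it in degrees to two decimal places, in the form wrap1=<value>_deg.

wrap1=197.25_deg

open belt: β = asin((r2−r1)/C) = asin(-6/40) = -8.6269°
wrap1 = π − 2β = 197.2539°
wrap2 = π + 2β = 162.7461°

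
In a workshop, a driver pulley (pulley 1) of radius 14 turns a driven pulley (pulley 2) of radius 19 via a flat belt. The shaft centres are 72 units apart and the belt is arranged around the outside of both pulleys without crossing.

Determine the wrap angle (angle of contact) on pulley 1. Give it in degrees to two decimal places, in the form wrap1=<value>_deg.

wrap1=172.04_deg

open belt: β = asin((r2−r1)/C) = asin(5/72) = 3.9821°
wrap1 = π − 2β = 172.0358°
wrap2 = π + 2β = 187.9642°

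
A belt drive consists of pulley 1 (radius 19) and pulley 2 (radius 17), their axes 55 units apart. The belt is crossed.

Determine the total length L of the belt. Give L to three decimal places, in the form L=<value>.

L=247.638

crossed belt: β = asin((r1+r2)/C) = asin(36/55) = 40.8852°
wrap1 = wrap2 = π + 2β = 261.7704°
tangent length = C·cosβ = 41.5812
L = (r1+r2)·wrap + 2·C·cosβ = 36·4.5688 + 2·41.5812 = 247.6377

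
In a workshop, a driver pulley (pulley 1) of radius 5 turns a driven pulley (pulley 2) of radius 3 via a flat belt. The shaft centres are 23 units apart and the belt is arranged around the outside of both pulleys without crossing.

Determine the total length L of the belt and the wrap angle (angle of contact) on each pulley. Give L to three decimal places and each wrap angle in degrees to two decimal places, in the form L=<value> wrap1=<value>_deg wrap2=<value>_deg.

L=71.307 wrap1=189.98_deg wrap2=170.02_deg

open belt: β = asin((r2−r1)/C) = asin(-2/23) = -4.9885°
wrap1 = π − 2β = 189.9771°
wrap2 = π + 2β = 170.0229°
tangent length = C·cosβ = 22.9129
L = r1·wrap1 + r2·wrap2 + 2·C·cosβ = 5·3.3157 + 3·2.9675 + 2·22.9129 = 71.3068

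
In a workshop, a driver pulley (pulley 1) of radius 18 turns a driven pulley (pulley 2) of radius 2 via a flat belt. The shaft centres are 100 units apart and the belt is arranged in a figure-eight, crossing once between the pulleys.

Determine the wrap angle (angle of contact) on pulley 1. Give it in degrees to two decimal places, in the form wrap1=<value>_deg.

wrap1=203.07_deg

crossed belt: β = asin((r1+r2)/C) = asin(20/100) = 11.5370°
wrap1 = wrap2 = π + 2β = 203.0739°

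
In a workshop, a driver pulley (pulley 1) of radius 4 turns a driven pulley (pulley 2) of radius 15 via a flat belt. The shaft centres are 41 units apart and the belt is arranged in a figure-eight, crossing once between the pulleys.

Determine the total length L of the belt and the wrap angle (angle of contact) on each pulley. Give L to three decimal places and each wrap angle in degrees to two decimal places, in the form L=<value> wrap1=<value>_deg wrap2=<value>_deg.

crossed belt: β = asin((r1+r2)/C) = asin(19/41) = 27.6077°
wrap1 = wrap2 = π + 2β = 235.2153°
tangent length = C·cosβ = 36.3318
L = (r1+r2)·wrap + 2·C·cosβ = 19·4.1053 + 2·36.3318 = 150.6640

L=150.664 wrap1=235.22_deg wrap2=235.22_deg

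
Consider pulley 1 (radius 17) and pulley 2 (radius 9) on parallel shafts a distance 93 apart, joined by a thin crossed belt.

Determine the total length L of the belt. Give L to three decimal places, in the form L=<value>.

L=274.999

crossed belt: β = asin((r1+r2)/C) = asin(26/93) = 16.2345°
wrap1 = wrap2 = π + 2β = 212.4691°
tangent length = C·cosβ = 89.2917
L = (r1+r2)·wrap + 2·C·cosβ = 26·3.7083 + 2·89.2917 = 274.9987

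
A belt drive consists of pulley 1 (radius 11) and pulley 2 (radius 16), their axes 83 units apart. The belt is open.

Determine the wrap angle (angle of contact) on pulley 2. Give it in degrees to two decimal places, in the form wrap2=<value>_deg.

wrap2=186.91_deg

open belt: β = asin((r2−r1)/C) = asin(5/83) = 3.4536°
wrap1 = π − 2β = 173.0927°
wrap2 = π + 2β = 186.9073°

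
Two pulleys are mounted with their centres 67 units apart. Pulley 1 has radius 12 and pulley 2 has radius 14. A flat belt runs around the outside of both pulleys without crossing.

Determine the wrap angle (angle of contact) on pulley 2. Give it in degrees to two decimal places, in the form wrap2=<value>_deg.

open belt: β = asin((r2−r1)/C) = asin(2/67) = 1.7106°
wrap1 = π − 2β = 176.5788°
wrap2 = π + 2β = 183.4212°

wrap2=183.42_deg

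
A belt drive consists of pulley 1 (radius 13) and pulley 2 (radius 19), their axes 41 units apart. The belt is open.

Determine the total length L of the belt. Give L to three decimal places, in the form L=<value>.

open belt: β = asin((r2−r1)/C) = asin(6/41) = 8.4150°
wrap1 = π − 2β = 163.1701°
wrap2 = π + 2β = 196.8299°
tangent length = C·cosβ = 40.5586
L = r1·wrap1 + r2·wrap2 + 2·C·cosβ = 13·2.8479 + 19·3.4353 + 2·40.5586 = 183.4106

L=183.411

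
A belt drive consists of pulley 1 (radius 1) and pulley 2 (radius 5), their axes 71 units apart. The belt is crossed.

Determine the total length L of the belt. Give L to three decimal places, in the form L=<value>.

L=161.357

crossed belt: β = asin((r1+r2)/C) = asin(6/71) = 4.8477°
wrap1 = wrap2 = π + 2β = 189.6954°
tangent length = C·cosβ = 70.7460
L = (r1+r2)·wrap + 2·C·cosβ = 6·3.3108 + 2·70.7460 = 161.3569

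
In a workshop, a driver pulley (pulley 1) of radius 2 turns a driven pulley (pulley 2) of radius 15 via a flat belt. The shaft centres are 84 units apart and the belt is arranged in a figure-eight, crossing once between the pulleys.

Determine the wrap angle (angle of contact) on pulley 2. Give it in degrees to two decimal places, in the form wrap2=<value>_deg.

wrap2=203.35_deg

crossed belt: β = asin((r1+r2)/C) = asin(17/84) = 11.6762°
wrap1 = wrap2 = π + 2β = 203.3525°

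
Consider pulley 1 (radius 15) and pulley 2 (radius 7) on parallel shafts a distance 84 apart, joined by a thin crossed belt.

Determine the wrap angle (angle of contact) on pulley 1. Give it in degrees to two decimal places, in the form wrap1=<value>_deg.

crossed belt: β = asin((r1+r2)/C) = asin(22/84) = 15.1831°
wrap1 = wrap2 = π + 2β = 210.3662°

wrap1=210.37_deg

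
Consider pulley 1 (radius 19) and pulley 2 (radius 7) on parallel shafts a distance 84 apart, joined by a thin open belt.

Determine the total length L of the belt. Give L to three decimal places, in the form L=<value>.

open belt: β = asin((r2−r1)/C) = asin(-12/84) = -8.2132°
wrap1 = π − 2β = 196.4264°
wrap2 = π + 2β = 163.5736°
tangent length = C·cosβ = 83.1384
L = r1·wrap1 + r2·wrap2 + 2·C·cosβ = 19·3.4283 + 7·2.8549 + 2·83.1384 = 251.3986

L=251.399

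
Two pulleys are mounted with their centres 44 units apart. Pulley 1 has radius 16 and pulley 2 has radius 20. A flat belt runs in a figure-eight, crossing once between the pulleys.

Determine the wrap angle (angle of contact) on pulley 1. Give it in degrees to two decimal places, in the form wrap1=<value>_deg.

crossed belt: β = asin((r1+r2)/C) = asin(36/44) = 54.9032°
wrap1 = wrap2 = π + 2β = 289.8064°

wrap1=289.81_deg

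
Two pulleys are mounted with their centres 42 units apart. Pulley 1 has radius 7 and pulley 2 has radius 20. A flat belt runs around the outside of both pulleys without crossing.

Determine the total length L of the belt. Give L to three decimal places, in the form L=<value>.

open belt: β = asin((r2−r1)/C) = asin(13/42) = 18.0305°
wrap1 = π − 2β = 143.9389°
wrap2 = π + 2β = 216.0611°
tangent length = C·cosβ = 39.9375
L = r1·wrap1 + r2·wrap2 + 2·C·cosβ = 7·2.5122 + 20·3.7710 + 2·39.9375 = 172.8799

L=172.880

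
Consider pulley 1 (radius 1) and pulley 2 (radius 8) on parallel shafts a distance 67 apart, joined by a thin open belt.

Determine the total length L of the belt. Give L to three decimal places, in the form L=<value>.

L=163.006

open belt: β = asin((r2−r1)/C) = asin(7/67) = 5.9971°
wrap1 = π − 2β = 168.0059°
wrap2 = π + 2β = 191.9941°
tangent length = C·cosβ = 66.6333
L = r1·wrap1 + r2·wrap2 + 2·C·cosβ = 1·2.9323 + 8·3.3509 + 2·66.6333 = 163.0063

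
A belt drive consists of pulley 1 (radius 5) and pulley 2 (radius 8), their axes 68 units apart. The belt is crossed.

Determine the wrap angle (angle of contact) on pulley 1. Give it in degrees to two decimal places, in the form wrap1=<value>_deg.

wrap1=202.04_deg

crossed belt: β = asin((r1+r2)/C) = asin(13/68) = 11.0214°
wrap1 = wrap2 = π + 2β = 202.0429°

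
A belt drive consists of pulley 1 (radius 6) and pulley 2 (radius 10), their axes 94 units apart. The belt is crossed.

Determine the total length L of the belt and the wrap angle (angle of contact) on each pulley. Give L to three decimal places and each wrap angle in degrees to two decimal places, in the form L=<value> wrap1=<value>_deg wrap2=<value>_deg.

crossed belt: β = asin((r1+r2)/C) = asin(16/94) = 9.8002°
wrap1 = wrap2 = π + 2β = 199.6004°
tangent length = C·cosβ = 92.6283
L = (r1+r2)·wrap + 2·C·cosβ = 16·3.4837 + 2·92.6283 = 240.9955

L=240.996 wrap1=199.60_deg wrap2=199.60_deg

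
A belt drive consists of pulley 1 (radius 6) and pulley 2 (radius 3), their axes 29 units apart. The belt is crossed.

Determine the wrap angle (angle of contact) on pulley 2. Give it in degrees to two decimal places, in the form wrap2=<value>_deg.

wrap2=216.16_deg

crossed belt: β = asin((r1+r2)/C) = asin(9/29) = 18.0800°
wrap1 = wrap2 = π + 2β = 216.1600°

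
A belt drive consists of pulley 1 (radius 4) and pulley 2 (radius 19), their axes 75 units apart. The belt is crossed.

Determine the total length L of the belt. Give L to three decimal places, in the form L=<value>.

L=229.367

crossed belt: β = asin((r1+r2)/C) = asin(23/75) = 17.8585°
wrap1 = wrap2 = π + 2β = 215.7169°
tangent length = C·cosβ = 71.3863
L = (r1+r2)·wrap + 2·C·cosβ = 23·3.7650 + 2·71.3863 = 229.3669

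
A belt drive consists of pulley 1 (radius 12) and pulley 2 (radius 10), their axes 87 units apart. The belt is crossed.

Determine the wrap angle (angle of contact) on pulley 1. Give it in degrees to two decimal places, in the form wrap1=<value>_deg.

crossed belt: β = asin((r1+r2)/C) = asin(22/87) = 14.6476°
wrap1 = wrap2 = π + 2β = 209.2952°

wrap1=209.30_deg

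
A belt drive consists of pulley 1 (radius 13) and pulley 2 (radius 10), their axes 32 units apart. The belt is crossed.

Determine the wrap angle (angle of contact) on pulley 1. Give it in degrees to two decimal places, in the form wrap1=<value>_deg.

wrap1=271.90_deg

crossed belt: β = asin((r1+r2)/C) = asin(23/32) = 45.9514°
wrap1 = wrap2 = π + 2β = 271.9027°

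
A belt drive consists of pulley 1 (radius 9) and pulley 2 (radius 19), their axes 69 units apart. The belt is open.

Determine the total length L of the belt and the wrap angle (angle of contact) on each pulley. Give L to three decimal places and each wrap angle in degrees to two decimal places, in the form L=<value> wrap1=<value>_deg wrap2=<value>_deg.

open belt: β = asin((r2−r1)/C) = asin(10/69) = 8.3331°
wrap1 = π − 2β = 163.3338°
wrap2 = π + 2β = 196.6662°
tangent length = C·cosβ = 68.2715
L = r1·wrap1 + r2·wrap2 + 2·C·cosβ = 9·2.8507 + 19·3.4325 + 2·68.2715 = 227.4164

L=227.416 wrap1=163.33_deg wrap2=196.67_deg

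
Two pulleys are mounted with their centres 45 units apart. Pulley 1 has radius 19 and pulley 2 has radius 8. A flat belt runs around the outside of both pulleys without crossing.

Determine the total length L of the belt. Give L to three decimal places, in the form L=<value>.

open belt: β = asin((r2−r1)/C) = asin(-11/45) = -14.1490°
wrap1 = π − 2β = 208.2980°
wrap2 = π + 2β = 151.7020°
tangent length = C·cosβ = 43.6348
L = r1·wrap1 + r2·wrap2 + 2·C·cosβ = 19·3.6355 + 8·2.6477 + 2·43.6348 = 177.5255

L=177.526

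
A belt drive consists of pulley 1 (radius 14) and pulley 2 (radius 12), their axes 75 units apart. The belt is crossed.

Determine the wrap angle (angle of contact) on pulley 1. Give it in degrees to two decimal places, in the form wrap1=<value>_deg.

wrap1=220.57_deg

crossed belt: β = asin((r1+r2)/C) = asin(26/75) = 20.2836°
wrap1 = wrap2 = π + 2β = 220.5671°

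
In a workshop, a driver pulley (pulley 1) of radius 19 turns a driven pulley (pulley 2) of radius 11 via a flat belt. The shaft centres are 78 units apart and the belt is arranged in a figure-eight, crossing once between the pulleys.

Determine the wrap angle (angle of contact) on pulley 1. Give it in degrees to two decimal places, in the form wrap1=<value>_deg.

crossed belt: β = asin((r1+r2)/C) = asin(30/78) = 22.6199°
wrap1 = wrap2 = π + 2β = 225.2397°

wrap1=225.24_deg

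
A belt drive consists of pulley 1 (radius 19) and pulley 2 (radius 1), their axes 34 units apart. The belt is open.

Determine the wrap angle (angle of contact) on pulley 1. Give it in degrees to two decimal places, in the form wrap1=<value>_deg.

open belt: β = asin((r2−r1)/C) = asin(-18/34) = -31.9657°
wrap1 = π − 2β = 243.9314°
wrap2 = π + 2β = 116.0686°

wrap1=243.93_deg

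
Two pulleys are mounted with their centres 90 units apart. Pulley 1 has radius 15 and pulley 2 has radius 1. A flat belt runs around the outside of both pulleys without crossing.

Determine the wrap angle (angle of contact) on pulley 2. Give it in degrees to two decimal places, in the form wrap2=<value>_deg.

open belt: β = asin((r2−r1)/C) = asin(-14/90) = -8.9490°
wrap1 = π − 2β = 197.8980°
wrap2 = π + 2β = 162.1020°

wrap2=162.10_deg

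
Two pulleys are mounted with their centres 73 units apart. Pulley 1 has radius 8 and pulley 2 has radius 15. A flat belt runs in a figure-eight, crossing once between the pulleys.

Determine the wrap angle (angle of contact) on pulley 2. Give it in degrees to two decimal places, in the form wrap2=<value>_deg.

crossed belt: β = asin((r1+r2)/C) = asin(23/73) = 18.3649°
wrap1 = wrap2 = π + 2β = 216.7299°

wrap2=216.73_deg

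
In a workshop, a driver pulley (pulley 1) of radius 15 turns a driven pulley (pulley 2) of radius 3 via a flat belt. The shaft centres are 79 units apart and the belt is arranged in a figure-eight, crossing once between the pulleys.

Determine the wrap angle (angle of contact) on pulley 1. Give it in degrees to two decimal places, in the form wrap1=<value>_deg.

crossed belt: β = asin((r1+r2)/C) = asin(18/79) = 13.1704°
wrap1 = wrap2 = π + 2β = 206.3408°

wrap1=206.34_deg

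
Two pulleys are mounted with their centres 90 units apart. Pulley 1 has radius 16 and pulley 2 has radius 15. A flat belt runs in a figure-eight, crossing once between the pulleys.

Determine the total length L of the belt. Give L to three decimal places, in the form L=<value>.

L=288.177

crossed belt: β = asin((r1+r2)/C) = asin(31/90) = 20.1479°
wrap1 = wrap2 = π + 2β = 220.2958°
tangent length = C·cosβ = 84.4926
L = (r1+r2)·wrap + 2·C·cosβ = 31·3.8449 + 2·84.4926 = 288.1767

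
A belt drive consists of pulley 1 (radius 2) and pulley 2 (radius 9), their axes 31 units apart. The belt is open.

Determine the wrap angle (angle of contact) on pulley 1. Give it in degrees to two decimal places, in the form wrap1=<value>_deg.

wrap1=153.90_deg

open belt: β = asin((r2−r1)/C) = asin(7/31) = 13.0503°
wrap1 = π − 2β = 153.8994°
wrap2 = π + 2β = 206.1006°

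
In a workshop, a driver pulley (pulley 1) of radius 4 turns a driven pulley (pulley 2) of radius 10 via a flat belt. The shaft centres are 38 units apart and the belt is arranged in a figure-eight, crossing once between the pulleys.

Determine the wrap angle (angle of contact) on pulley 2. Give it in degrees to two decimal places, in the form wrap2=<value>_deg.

crossed belt: β = asin((r1+r2)/C) = asin(14/38) = 21.6183°
wrap1 = wrap2 = π + 2β = 223.2365°

wrap2=223.24_deg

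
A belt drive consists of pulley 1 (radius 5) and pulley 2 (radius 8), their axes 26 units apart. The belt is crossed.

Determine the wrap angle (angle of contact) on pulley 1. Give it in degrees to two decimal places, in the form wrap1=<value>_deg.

crossed belt: β = asin((r1+r2)/C) = asin(13/26) = 30.0000°
wrap1 = wrap2 = π + 2β = 240.0000°

wrap1=240.00_deg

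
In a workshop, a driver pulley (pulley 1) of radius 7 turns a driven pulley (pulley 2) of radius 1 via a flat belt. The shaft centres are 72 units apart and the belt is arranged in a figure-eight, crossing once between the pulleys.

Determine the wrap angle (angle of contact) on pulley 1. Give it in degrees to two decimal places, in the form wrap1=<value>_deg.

wrap1=192.76_deg

crossed belt: β = asin((r1+r2)/C) = asin(8/72) = 6.3794°
wrap1 = wrap2 = π + 2β = 192.7587°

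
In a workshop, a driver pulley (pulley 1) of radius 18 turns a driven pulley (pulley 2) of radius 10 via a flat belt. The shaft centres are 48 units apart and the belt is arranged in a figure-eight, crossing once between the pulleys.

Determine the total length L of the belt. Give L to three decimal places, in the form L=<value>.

L=200.817

crossed belt: β = asin((r1+r2)/C) = asin(28/48) = 35.6853°
wrap1 = wrap2 = π + 2β = 251.3707°
tangent length = C·cosβ = 38.9872
L = (r1+r2)·wrap + 2·C·cosβ = 28·4.3872 + 2·38.9872 = 200.8172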